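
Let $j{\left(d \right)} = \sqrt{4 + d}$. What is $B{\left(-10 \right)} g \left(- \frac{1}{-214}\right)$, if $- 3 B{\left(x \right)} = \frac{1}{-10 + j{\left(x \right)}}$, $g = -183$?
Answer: $- \frac{305}{11342} - \frac{61 i \sqrt{6}}{22684} \approx -0.026891 - 0.006587 i$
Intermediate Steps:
$B{\left(x \right)} = - \frac{1}{3 \left(-10 + \sqrt{4 + x}\right)}$
$B{\left(-10 \right)} g \left(- \frac{1}{-214}\right) = - \frac{1}{-30 + 3 \sqrt{4 - 10}} \left(-183\right) \left(- \frac{1}{-214}\right) = - \frac{1}{-30 + 3 \sqrt{-6}} \left(-183\right) \left(\left(-1\right) \left(- \frac{1}{214}\right)\right) = - \frac{1}{-30 + 3 i \sqrt{6}} \left(-183\right) \frac{1}{214} = \frac{183}{-30 + 3 i \sqrt{6}} \cdot \frac{1}{214} = \frac{183}{214 \left(-30 + 3 i \sqrt{6}\right)}$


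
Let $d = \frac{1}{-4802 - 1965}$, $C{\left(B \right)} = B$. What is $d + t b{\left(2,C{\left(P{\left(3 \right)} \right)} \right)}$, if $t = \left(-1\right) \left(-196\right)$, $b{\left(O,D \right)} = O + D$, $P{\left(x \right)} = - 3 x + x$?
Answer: $- \frac{5305329}{6767} \approx -784.0$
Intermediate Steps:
$P{\left(x \right)} = - 2 x$
$b{\left(O,D \right)} = D + O$
$t = 196$
$d = - \frac{1}{6767}$ ($d = \frac{1}{-6767} = - \frac{1}{6767} \approx -0.00014778$)
$d + t b{\left(2,C{\left(P{\left(3 \right)} \right)} \right)} = - \frac{1}{6767} + 196 \left(\left(-2\right) 3 + 2\right) = - \frac{1}{6767} + 196 \left(-6 + 2\right) = - \frac{1}{6767} + 196 \left(-4\right) = - \frac{1}{6767} - 784 = - \frac{5305329}{6767}$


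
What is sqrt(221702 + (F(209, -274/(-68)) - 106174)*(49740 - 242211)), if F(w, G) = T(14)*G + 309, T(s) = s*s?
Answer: sqrt(5844781463831)/17 ≈ 1.4221e+5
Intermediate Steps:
T(s) = s**2
F(w, G) = 309 + 196*G (F(w, G) = 14**2*G + 309 = 196*G + 309 = 309 + 196*G)
sqrt(221702 + (F(209, -274/(-68)) - 106174)*(49740 - 242211)) = sqrt(221702 + ((309 + 196*(-274/(-68))) - 106174)*(49740 - 242211)) = sqrt(221702 + ((309 + 196*(-274*(-1/68))) - 106174)*(-192471)) = sqrt(221702 + ((309 + 196*(137/34)) - 106174)*(-192471)) = sqrt(221702 + ((309 + 13426/17) - 106174)*(-192471)) = sqrt(221702 + (18679/17 - 106174)*(-192471)) = sqrt(221702 - 1786279/17*(-192471)) = sqrt(221702 + 343806905409/17) = sqrt(343810674343/17) = sqrt(5844781463831)/17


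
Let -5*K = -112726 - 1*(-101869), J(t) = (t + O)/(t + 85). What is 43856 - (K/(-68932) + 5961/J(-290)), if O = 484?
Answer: 1676783843899/33432020 ≈ 50155.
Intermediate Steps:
J(t) = (484 + t)/(85 + t) (J(t) = (t + 484)/(t + 85) = (484 + t)/(85 + t))
K = 10857/5 (K = -(-112726 - 1*(-101869))/5 = -(-112726 + 101869)/5 = -⅕*(-10857) = 10857/5 ≈ 2171.4)
43856 - (K/(-68932) + 5961/J(-290)) = 43856 - ((10857/5)/(-68932) + 5961/(((484 - 290)/(85 - 290)))) = 43856 - ((10857/5)*(-1/68932) + 5961/((194/(-205)))) = 43856 - (-10857/344660 + 5961/((-1/205*194))) = 43856 - (-10857/344660 + 5961/(-194/205)) = 43856 - (-10857/344660 + 5961*(-205/194)) = 43856 - (-10857/344660 - 1222005/194) = 43856 - 1*(-210589174779/33432020) = 43856 + 210589174779/33432020 = 1676783843899/33432020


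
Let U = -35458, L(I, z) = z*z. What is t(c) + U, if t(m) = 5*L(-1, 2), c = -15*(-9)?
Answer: -35438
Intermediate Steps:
L(I, z) = z**2
c = 135
t(m) = 20 (t(m) = 5*2**2 = 5*4 = 20)
t(c) + U = 20 - 35458 = -35438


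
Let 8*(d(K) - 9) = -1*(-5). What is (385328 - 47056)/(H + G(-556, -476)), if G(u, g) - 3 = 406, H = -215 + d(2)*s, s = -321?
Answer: -2706176/23165 ≈ -116.82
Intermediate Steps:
d(K) = 77/8 (d(K) = 9 + (-1*(-5))/8 = 9 + (⅛)*5 = 9 + 5/8 = 77/8)
H = -26437/8 (H = -215 + (77/8)*(-321) = -215 - 24717/8 = -26437/8 ≈ -3304.6)
G(u, g) = 409 (G(u, g) = 3 + 406 = 409)
(385328 - 47056)/(H + G(-556, -476)) = (385328 - 47056)/(-26437/8 + 409) = 338272/(-23165/8) = 338272*(-8/23165) = -2706176/23165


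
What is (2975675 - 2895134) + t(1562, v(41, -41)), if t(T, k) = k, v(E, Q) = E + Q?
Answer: 80541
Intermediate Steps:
(2975675 - 2895134) + t(1562, v(41, -41)) = (2975675 - 2895134) + (41 - 41) = 80541 + 0 = 80541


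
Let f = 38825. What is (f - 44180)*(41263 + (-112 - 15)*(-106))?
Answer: -293052375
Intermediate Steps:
(f - 44180)*(41263 + (-112 - 15)*(-106)) = (38825 - 44180)*(41263 + (-112 - 15)*(-106)) = -5355*(41263 - 127*(-106)) = -5355*(41263 + 13462) = -5355*54725 = -293052375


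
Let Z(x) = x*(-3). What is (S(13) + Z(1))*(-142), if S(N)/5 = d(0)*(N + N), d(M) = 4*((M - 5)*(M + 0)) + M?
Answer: 426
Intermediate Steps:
d(M) = M + 4*M*(-5 + M) (d(M) = 4*((-5 + M)*M) + M = 4*(M*(-5 + M)) + M = 4*M*(-5 + M) + M = M + 4*M*(-5 + M))
Z(x) = -3*x
S(N) = 0 (S(N) = 5*((0*(-19 + 4*0))*(N + N)) = 5*((0*(-19 + 0))*(2*N)) = 5*((0*(-19))*(2*N)) = 5*(0*(2*N)) = 5*0 = 0)
(S(13) + Z(1))*(-142) = (0 - 3*1)*(-142) = (0 - 3)*(-142) = -3*(-142) = 426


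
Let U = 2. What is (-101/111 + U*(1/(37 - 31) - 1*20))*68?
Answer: -306272/111 ≈ -2759.2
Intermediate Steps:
(-101/111 + U*(1/(37 - 31) - 1*20))*68 = (-101/111 + 2*(1/(37 - 31) - 1*20))*68 = (-101*1/111 + 2*(1/6 - 20))*68 = (-101/111 + 2*(1/6 - 20))*68 = (-101/111 + 2*(-119/6))*68 = (-101/111 - 119/3)*68 = -4504/111*68 = -306272/111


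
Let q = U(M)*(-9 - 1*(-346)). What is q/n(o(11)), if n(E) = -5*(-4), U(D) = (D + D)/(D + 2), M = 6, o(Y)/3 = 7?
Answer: 1011/40 ≈ 25.275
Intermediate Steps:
o(Y) = 21 (o(Y) = 3*7 = 21)
U(D) = 2*D/(2 + D) (U(D) = (2*D)/(2 + D) = 2*D/(2 + D))
n(E) = 20
q = 1011/2 (q = (2*6/(2 + 6))*(-9 - 1*(-346)) = (2*6/8)*(-9 + 346) = (2*6*(⅛))*337 = (3/2)*337 = 1011/2 ≈ 505.50)
q/n(o(11)) = (1011/2)/20 = (1011/2)*(1/20) = 1011/40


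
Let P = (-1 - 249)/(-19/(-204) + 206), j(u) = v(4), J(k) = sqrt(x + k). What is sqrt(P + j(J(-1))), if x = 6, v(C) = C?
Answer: 2*sqrt(1231565599)/42043 ≈ 1.6694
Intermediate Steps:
J(k) = sqrt(6 + k)
j(u) = 4
P = -51000/42043 (P = -250/(-19*(-1/204) + 206) = -250/(19/204 + 206) = -250/42043/204 = -250*204/42043 = -51000/42043 ≈ -1.2130)
sqrt(P + j(J(-1))) = sqrt(-51000/42043 + 4) = sqrt(117172/42043) = 2*sqrt(1231565599)/42043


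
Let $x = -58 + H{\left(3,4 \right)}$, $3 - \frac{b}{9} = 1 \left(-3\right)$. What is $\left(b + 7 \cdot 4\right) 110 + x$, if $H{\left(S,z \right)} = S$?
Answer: $8965$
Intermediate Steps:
$b = 54$ ($b = 27 - 9 \cdot 1 \left(-3\right) = 27 - -27 = 27 + 27 = 54$)
$x = -55$ ($x = -58 + 3 = -55$)
$\left(b + 7 \cdot 4\right) 110 + x = \left(54 + 7 \cdot 4\right) 110 - 55 = \left(54 + 28\right) 110 - 55 = 82 \cdot 110 - 55 = 9020 - 55 = 8965$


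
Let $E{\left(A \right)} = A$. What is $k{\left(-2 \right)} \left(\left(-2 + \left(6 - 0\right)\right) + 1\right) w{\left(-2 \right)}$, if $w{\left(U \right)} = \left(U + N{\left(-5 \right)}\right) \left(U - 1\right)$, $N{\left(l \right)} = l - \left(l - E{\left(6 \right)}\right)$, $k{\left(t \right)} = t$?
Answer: $120$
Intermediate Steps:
$N{\left(l \right)} = 6$ ($N{\left(l \right)} = l - \left(-6 + l\right) = 6$)
$w{\left(U \right)} = \left(-1 + U\right) \left(6 + U\right)$ ($w{\left(U \right)} = \left(U + 6\right) \left(U - 1\right) = \left(6 + U\right) \left(-1 + U\right) = \left(-1 + U\right) \left(6 + U\right)$)
$k{\left(-2 \right)} \left(\left(-2 + \left(6 - 0\right)\right) + 1\right) w{\left(-2 \right)} = - 2 \left(\left(-2 + \left(6 - 0\right)\right) + 1\right) \left(-6 + \left(-2\right)^{2} + 5 \left(-2\right)\right) = - 2 \left(\left(-2 + \left(6 + 0\right)\right) + 1\right) \left(-6 + 4 - 10\right) = - 2 \left(\left(-2 + 6\right) + 1\right) \left(-12\right) = - 2 \left(4 + 1\right) \left(-12\right) = \left(-2\right) 5 \left(-12\right) = \left(-10\right) \left(-12\right) = 120$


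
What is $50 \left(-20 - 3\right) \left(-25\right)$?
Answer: $28750$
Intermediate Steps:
$50 \left(-20 - 3\right) \left(-25\right) = 50 \left(-23\right) \left(-25\right) = \left(-1150\right) \left(-25\right) = 28750$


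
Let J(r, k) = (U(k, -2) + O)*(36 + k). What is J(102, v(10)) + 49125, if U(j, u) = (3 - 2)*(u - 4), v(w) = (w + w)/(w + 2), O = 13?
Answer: 148166/3 ≈ 49389.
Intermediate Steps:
v(w) = 2*w/(2 + w) (v(w) = (2*w)/(2 + w) = 2*w/(2 + w))
U(j, u) = -4 + u (U(j, u) = 1*(-4 + u) = -4 + u)
J(r, k) = 252 + 7*k (J(r, k) = ((-4 - 2) + 13)*(36 + k) = (-6 + 13)*(36 + k) = 7*(36 + k) = 252 + 7*k)
J(102, v(10)) + 49125 = (252 + 7*(2*10/(2 + 10))) + 49125 = (252 + 7*(2*10/12)) + 49125 = (252 + 7*(2*10*(1/12))) + 49125 = (252 + 7*(5/3)) + 49125 = (252 + 35/3) + 49125 = 791/3 + 49125 = 148166/3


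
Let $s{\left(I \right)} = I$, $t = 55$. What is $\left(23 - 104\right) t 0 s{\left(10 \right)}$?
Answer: $0$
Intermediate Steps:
$\left(23 - 104\right) t 0 s{\left(10 \right)} = \left(23 - 104\right) 55 \cdot 0 \cdot 10 = \left(-81\right) 0 \cdot 10 = 0 \cdot 10 = 0$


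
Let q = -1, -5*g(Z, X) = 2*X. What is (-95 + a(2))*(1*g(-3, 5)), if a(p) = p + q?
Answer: 188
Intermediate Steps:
g(Z, X) = -2*X/5
a(p) = -1 + p (a(p) = p - 1 = -1 + p)
(-95 + a(2))*(1*g(-3, 5)) = (-95 + (-1 + 2))*(1*(-⅖*5)) = (-95 + 1)*(1*(-2)) = -94*(-2) = 188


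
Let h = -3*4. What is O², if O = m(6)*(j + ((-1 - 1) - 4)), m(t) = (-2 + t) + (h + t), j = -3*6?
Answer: 2304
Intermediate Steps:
h = -12
j = -18
m(t) = -14 + 2*t (m(t) = (-2 + t) + (-12 + t) = -14 + 2*t)
O = 48 (O = (-14 + 2*6)*(-18 + ((-1 - 1) - 4)) = (-14 + 12)*(-18 + (-2 - 4)) = -2*(-18 - 6) = -2*(-24) = 48)
O² = 48² = 2304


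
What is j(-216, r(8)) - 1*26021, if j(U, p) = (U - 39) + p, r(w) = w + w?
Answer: -26260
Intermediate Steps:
r(w) = 2*w
j(U, p) = -39 + U + p (j(U, p) = (-39 + U) + p = -39 + U + p)
j(-216, r(8)) - 1*26021 = (-39 - 216 + 2*8) - 1*26021 = (-39 - 216 + 16) - 26021 = -239 - 26021 = -26260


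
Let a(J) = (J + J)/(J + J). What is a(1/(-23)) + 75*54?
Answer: 4051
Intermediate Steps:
a(J) = 1 (a(J) = (2*J)/((2*J)) = (2*J)*(1/(2*J)) = 1)
a(1/(-23)) + 75*54 = 1 + 75*54 = 1 + 4050 = 4051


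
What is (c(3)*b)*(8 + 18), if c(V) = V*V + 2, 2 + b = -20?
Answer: -6292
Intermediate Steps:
b = -22 (b = -2 - 20 = -22)
c(V) = 2 + V² (c(V) = V² + 2 = 2 + V²)
(c(3)*b)*(8 + 18) = ((2 + 3²)*(-22))*(8 + 18) = ((2 + 9)*(-22))*26 = (11*(-22))*26 = -242*26 = -6292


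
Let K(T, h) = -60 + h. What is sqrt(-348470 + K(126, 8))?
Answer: I*sqrt(348522) ≈ 590.36*I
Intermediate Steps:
sqrt(-348470 + K(126, 8)) = sqrt(-348470 + (-60 + 8)) = sqrt(-348470 - 52) = sqrt(-348522) = I*sqrt(348522)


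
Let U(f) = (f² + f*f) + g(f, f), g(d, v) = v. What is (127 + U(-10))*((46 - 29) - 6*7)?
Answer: -7925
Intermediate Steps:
U(f) = f + 2*f² (U(f) = (f² + f*f) + f = (f² + f²) + f = 2*f² + f = f + 2*f²)
(127 + U(-10))*((46 - 29) - 6*7) = (127 - 10*(1 + 2*(-10)))*((46 - 29) - 6*7) = (127 - 10*(1 - 20))*(17 - 42) = (127 - 10*(-19))*(-25) = (127 + 190)*(-25) = 317*(-25) = -7925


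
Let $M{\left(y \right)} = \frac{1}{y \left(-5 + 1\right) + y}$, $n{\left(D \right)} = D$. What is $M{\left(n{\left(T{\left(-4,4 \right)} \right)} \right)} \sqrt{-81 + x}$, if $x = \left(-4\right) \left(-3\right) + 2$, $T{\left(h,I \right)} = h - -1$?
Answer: $\frac{i \sqrt{67}}{9} \approx 0.90948 i$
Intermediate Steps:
$T{\left(h,I \right)} = 1 + h$ ($T{\left(h,I \right)} = h + 1 = 1 + h$)
$x = 14$ ($x = 12 + 2 = 14$)
$M{\left(y \right)} = - \frac{1}{3 y}$ ($M{\left(y \right)} = \frac{1}{y \left(-4\right) + y} = \frac{1}{- 4 y + y} = \frac{1}{\left(-3\right) y} = - \frac{1}{3 y}$)
$M{\left(n{\left(T{\left(-4,4 \right)} \right)} \right)} \sqrt{-81 + x} = - \frac{1}{3 \left(1 - 4\right)} \sqrt{-81 + 14} = - \frac{1}{3 \left(-3\right)} \sqrt{-67} = \left(- \frac{1}{3}\right) \left(- \frac{1}{3}\right) i \sqrt{67} = \frac{i \sqrt{67}}{9}$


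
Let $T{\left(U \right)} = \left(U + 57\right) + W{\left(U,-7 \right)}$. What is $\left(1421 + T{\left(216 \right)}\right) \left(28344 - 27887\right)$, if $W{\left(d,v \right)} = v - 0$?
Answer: $770959$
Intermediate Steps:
$W{\left(d,v \right)} = v$ ($W{\left(d,v \right)} = v + 0 = v$)
$T{\left(U \right)} = 50 + U$ ($T{\left(U \right)} = \left(U + 57\right) - 7 = \left(57 + U\right) - 7 = 50 + U$)
$\left(1421 + T{\left(216 \right)}\right) \left(28344 - 27887\right) = \left(1421 + \left(50 + 216\right)\right) \left(28344 - 27887\right) = \left(1421 + 266\right) 457 = 1687 \cdot 457 = 770959$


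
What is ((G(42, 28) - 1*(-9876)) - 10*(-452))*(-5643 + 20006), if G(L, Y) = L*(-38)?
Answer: 183846400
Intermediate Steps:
G(L, Y) = -38*L
((G(42, 28) - 1*(-9876)) - 10*(-452))*(-5643 + 20006) = ((-38*42 - 1*(-9876)) - 10*(-452))*(-5643 + 20006) = ((-1596 + 9876) + 4520)*14363 = (8280 + 4520)*14363 = 12800*14363 = 183846400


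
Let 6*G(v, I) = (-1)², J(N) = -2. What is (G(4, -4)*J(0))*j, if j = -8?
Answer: 8/3 ≈ 2.6667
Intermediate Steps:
G(v, I) = ⅙ (G(v, I) = (⅙)*(-1)² = (⅙)*1 = ⅙)
(G(4, -4)*J(0))*j = ((⅙)*(-2))*(-8) = -⅓*(-8) = 8/3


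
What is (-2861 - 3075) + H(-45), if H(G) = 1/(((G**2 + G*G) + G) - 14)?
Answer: -23690575/3991 ≈ -5936.0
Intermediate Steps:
H(G) = 1/(-14 + G + 2*G**2) (H(G) = 1/(((G**2 + G**2) + G) - 14) = 1/((2*G**2 + G) - 14) = 1/((G + 2*G**2) - 14) = 1/(-14 + G + 2*G**2))
(-2861 - 3075) + H(-45) = (-2861 - 3075) + 1/(-14 - 45 + 2*(-45)**2) = -5936 + 1/(-14 - 45 + 2*2025) = -5936 + 1/(-14 - 45 + 4050) = -5936 + 1/3991 = -23690575/3991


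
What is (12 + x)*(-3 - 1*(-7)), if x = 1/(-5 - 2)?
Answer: 332/7 ≈ 47.429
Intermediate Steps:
x = -⅐ (x = 1/(-7) = -⅐ ≈ -0.14286)
(12 + x)*(-3 - 1*(-7)) = (12 - ⅐)*(-3 - 1*(-7)) = 83*(-3 + 7)/7 = (83/7)*4 = 332/7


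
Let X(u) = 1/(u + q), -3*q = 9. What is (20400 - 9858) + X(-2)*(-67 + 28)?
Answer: 52749/5 ≈ 10550.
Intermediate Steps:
q = -3 (q = -⅓*9 = -3)
X(u) = 1/(-3 + u) (X(u) = 1/(u - 3) = 1/(-3 + u))
(20400 - 9858) + X(-2)*(-67 + 28) = (20400 - 9858) + (-67 + 28)/(-3 - 2) = 10542 - 39/(-5) = 10542 - ⅕*(-39) = 10542 + 39/5 = 52749/5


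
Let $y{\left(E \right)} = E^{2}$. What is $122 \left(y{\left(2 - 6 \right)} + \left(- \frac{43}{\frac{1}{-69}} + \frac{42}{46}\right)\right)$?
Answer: $\frac{8372860}{23} \approx 3.6404 \cdot 10^{5}$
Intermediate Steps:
$122 \left(y{\left(2 - 6 \right)} + \left(- \frac{43}{\frac{1}{-69}} + \frac{42}{46}\right)\right) = 122 \left(\left(2 - 6\right)^{2} + \left(- \frac{43}{\frac{1}{-69}} + \frac{42}{46}\right)\right) = 122 \left(\left(2 - 6\right)^{2} + \left(- \frac{43}{- \frac{1}{69}} + 42 \cdot \frac{1}{46}\right)\right) = 122 \left(\left(-4\right)^{2} + \left(\left(-43\right) \left(-69\right) + \frac{21}{23}\right)\right) = 122 \left(16 + \left(2967 + \frac{21}{23}\right)\right) = 122 \left(16 + \frac{68262}{23}\right) = 122 \cdot \frac{68630}{23} = \frac{8372860}{23}$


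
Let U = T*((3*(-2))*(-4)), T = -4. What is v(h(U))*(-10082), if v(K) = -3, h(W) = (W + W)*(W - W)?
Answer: 30246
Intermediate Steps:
U = -96 (U = -4*3*(-2)*(-4) = -(-24)*(-4) = -4*24 = -96)
h(W) = 0 (h(W) = (2*W)*0 = 0)
v(h(U))*(-10082) = -3*(-10082) = 30246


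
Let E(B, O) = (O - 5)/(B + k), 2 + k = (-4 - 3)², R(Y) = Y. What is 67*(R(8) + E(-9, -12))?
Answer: 19229/38 ≈ 506.03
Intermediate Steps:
k = 47 (k = -2 + (-4 - 3)² = -2 + (-7)² = -2 + 49 = 47)
E(B, O) = (-5 + O)/(47 + B) (E(B, O) = (O - 5)/(B + 47) = (-5 + O)/(47 + B))
67*(R(8) + E(-9, -12)) = 67*(8 + (-5 - 12)/(47 - 9)) = 67*(8 - 17/38) = 67*(287/38) = 19229/38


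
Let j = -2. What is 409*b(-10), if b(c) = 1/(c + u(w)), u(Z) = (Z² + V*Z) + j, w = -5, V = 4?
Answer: -409/7 ≈ -58.429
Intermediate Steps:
u(Z) = -2 + Z² + 4*Z (u(Z) = (Z² + 4*Z) - 2 = -2 + Z² + 4*Z)
b(c) = 1/(3 + c) (b(c) = 1/(c + (-2 + (-5)² + 4*(-5))) = 1/(c + (-2 + 25 - 20)) = 1/(c + 3) = 1/(3 + c))
409*b(-10) = 409/(3 - 10) = 409/(-7) = 409*(-⅐) = -409/7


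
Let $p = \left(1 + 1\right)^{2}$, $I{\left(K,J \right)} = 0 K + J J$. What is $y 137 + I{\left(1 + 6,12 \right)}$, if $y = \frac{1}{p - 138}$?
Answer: $\frac{19159}{134} \approx 142.98$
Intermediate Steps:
$I{\left(K,J \right)} = J^{2}$ ($I{\left(K,J \right)} = 0 + J^{2} = J^{2}$)
$p = 4$ ($p = 2^{2} = 4$)
$y = - \frac{1}{134}$ ($y = \frac{1}{4 - 138} = \frac{1}{-134} = - \frac{1}{134} \approx -0.0074627$)
$y 137 + I{\left(1 + 6,12 \right)} = \left(- \frac{1}{134}\right) 137 + 12^{2} = - \frac{137}{134} + 144 = \frac{19159}{134}$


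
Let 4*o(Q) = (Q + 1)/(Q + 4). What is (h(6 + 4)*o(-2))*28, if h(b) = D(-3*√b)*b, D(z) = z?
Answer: 105*√10 ≈ 332.04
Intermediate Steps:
h(b) = -3*b^(3/2) (h(b) = (-3*√b)*b = -3*b^(3/2))
o(Q) = (1 + Q)/(4*(4 + Q)) (o(Q) = ((Q + 1)/(Q + 4))/4 = ((1 + Q)/(4 + Q))/4 = (1 + Q)/(4*(4 + Q)))
(h(6 + 4)*o(-2))*28 = ((-3*(6 + 4)^(3/2))*((1 - 2)/(4*(4 - 2))))*28 = ((-30*√10)*((¼)*(-1)/2))*28 = ((-30*√10)*((¼)*(½)*(-1)))*28 = (-30*√10*(-⅛))*28 = (15*√10/4)*28 = 105*√10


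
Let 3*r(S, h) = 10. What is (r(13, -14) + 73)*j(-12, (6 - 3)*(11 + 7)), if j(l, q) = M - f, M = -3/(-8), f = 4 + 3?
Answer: -12137/24 ≈ -505.71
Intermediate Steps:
f = 7
r(S, h) = 10/3 (r(S, h) = (1/3)*10 = 10/3)
M = 3/8 (M = -3*(-1/8) = 3/8 ≈ 0.37500)
j(l, q) = -53/8 (j(l, q) = 3/8 - 1*7 = 3/8 - 7 = -53/8)
(r(13, -14) + 73)*j(-12, (6 - 3)*(11 + 7)) = (10/3 + 73)*(-53/8) = (229/3)*(-53/8) = -12137/24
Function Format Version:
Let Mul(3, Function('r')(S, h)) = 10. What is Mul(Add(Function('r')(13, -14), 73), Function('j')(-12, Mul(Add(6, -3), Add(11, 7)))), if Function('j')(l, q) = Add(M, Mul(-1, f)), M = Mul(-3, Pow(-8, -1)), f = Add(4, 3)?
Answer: Rational(-12137, 24) ≈ -505.71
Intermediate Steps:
f = 7
Function('r')(S, h) = Rational(10, 3) (Function('r')(S, h) = Mul(Rational(1, 3), 10) = Rational(10, 3))
M = Rational(3, 8) (M = Mul(-3, Rational(-1, 8)) = Rational(3, 8) ≈ 0.37500)
Function('j')(l, q) = Rational(-53, 8) (Function('j')(l, q) = Add(Rational(3, 8), Mul(-1, 7)) = Add(Rational(3, 8), -7) = Rational(-53, 8))
Mul(Add(Function('r')(13, -14), 73), Function('j')(-12, Mul(Add(6, -3), Add(11, 7)))) = Mul(Add(Rational(10, 3), 73), Rational(-53, 8)) = Mul(Rational(229, 3), Rational(-53, 8)) = Rational(-12137, 24)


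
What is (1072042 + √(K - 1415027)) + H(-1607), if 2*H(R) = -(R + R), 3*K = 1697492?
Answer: 1073649 + I*√7642767/3 ≈ 1.0736e+6 + 921.52*I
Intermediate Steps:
K = 1697492/3 (K = (⅓)*1697492 = 1697492/3 ≈ 5.6583e+5)
H(R) = -R (H(R) = (-(R + R))/2 = (-2*R)/2 = -R)
(1072042 + √(K - 1415027)) + H(-1607) = (1072042 + √(1697492/3 - 1415027)) - 1*(-1607) = (1072042 + √(-2547589/3)) + 1607 = (1072042 + I*√7642767/3) + 1607 = 1073649 + I*√7642767/3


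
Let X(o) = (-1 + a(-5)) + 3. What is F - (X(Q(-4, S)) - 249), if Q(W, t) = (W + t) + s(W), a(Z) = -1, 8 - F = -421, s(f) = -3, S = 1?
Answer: 677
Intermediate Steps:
F = 429 (F = 8 - 1*(-421) = 8 + 421 = 429)
Q(W, t) = -3 + W + t (Q(W, t) = (W + t) - 3 = -3 + W + t)
X(o) = 1 (X(o) = (-1 - 1) + 3 = -2 + 3 = 1)
F - (X(Q(-4, S)) - 249) = 429 - (1 - 249) = 429 - 1*(-248) = 429 + 248 = 677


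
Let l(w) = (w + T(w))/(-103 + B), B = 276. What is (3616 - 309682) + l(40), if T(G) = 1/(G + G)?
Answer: -4235950239/13840 ≈ -3.0607e+5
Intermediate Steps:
T(G) = 1/(2*G)
l(w) = w/173 + 1/(346*w) (l(w) = (w + 1/(2*w))/(-103 + 276) = (w + 1/(2*w))/173 = (w + 1/(2*w))*(1/173) = w/173 + 1/(346*w))
(3616 - 309682) + l(40) = (3616 - 309682) + ((1/173)*40 + (1/346)/40) = -306066 + (40/173 + (1/346)*(1/40)) = -306066 + (40/173 + 1/13840) = -306066 + 3201/13840 = -4235950239/13840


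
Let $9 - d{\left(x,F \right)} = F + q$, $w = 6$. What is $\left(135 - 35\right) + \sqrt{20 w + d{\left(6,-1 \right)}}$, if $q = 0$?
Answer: $100 + \sqrt{130} \approx 111.4$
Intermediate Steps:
$d{\left(x,F \right)} = 9 - F$ ($d{\left(x,F \right)} = 9 - \left(F + 0\right) = 9 - F$)
$\left(135 - 35\right) + \sqrt{20 w + d{\left(6,-1 \right)}} = \left(135 - 35\right) + \sqrt{20 \cdot 6 + \left(9 - -1\right)} = \left(135 - 35\right) + \sqrt{120 + \left(9 + 1\right)} = 100 + \sqrt{120 + 10} = 100 + \sqrt{130}$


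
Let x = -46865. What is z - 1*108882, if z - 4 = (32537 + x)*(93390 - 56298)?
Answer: -531563054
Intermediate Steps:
z = -531454172 (z = 4 + (32537 - 46865)*(93390 - 56298) = 4 - 14328*37092 = 4 - 531454176 = -531454172)
z - 1*108882 = -531454172 - 1*108882 = -531454172 - 108882 = -531563054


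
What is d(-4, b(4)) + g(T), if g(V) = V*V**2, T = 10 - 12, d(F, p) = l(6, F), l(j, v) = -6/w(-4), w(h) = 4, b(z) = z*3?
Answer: -19/2 ≈ -9.5000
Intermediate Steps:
b(z) = 3*z
l(j, v) = -3/2 (l(j, v) = -6/4 = -6*1/4 = -3/2)
d(F, p) = -3/2
T = -2
g(V) = V**3
d(-4, b(4)) + g(T) = -3/2 + (-2)**3 = -3/2 - 8 = -19/2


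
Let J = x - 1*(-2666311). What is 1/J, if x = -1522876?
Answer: 1/1143435 ≈ 8.7456e-7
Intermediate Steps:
J = 1143435 (J = -1522876 - 1*(-2666311) = -1522876 + 2666311 = 1143435)
1/J = 1/1143435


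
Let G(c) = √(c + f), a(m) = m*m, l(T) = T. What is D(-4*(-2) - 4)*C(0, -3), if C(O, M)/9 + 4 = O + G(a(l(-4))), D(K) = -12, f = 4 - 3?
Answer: 432 - 108*√17 ≈ -13.295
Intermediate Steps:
f = 1
a(m) = m²
G(c) = √(1 + c) (G(c) = √(c + 1) = √(1 + c))
C(O, M) = -36 + 9*O + 9*√17 (C(O, M) = -36 + 9*(O + √(1 + (-4)²)) = -36 + 9*(O + √(1 + 16)) = -36 + 9*(O + √17) = -36 + (9*O + 9*√17) = -36 + 9*O + 9*√17)
D(-4*(-2) - 4)*C(0, -3) = -12*(-36 + 9*0 + 9*√17) = -12*(-36 + 0 + 9*√17) = -12*(-36 + 9*√17) = 432 - 108*√17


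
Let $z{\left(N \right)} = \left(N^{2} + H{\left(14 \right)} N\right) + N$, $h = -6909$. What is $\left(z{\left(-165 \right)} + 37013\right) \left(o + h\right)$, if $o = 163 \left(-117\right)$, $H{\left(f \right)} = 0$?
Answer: $-1664616540$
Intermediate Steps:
$o = -19071$
$z{\left(N \right)} = N + N^{2}$ ($z{\left(N \right)} = \left(N^{2} + 0 N\right) + N = \left(N^{2} + 0\right) + N = N^{2} + N = N + N^{2}$)
$\left(z{\left(-165 \right)} + 37013\right) \left(o + h\right) = \left(- 165 \left(1 - 165\right) + 37013\right) \left(-19071 - 6909\right) = \left(\left(-165\right) \left(-164\right) + 37013\right) \left(-25980\right) = \left(27060 + 37013\right) \left(-25980\right) = 64073 \left(-25980\right) = -1664616540$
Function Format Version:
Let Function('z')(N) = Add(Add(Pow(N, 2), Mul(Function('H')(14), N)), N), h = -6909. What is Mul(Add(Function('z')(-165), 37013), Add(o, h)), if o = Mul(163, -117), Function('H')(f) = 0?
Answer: -1664616540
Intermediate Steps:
o = -19071
Function('z')(N) = Add(N, Pow(N, 2)) (Function('z')(N) = Add(Add(Pow(N, 2), Mul(0, N)), N) = Add(Add(Pow(N, 2), 0), N) = Add(Pow(N, 2), N) = Add(N, Pow(N, 2)))
Mul(Add(Function('z')(-165), 37013), Add(o, h)) = Mul(Add(Mul(-165, Add(1, -165)), 37013), Add(-19071, -6909)) = Mul(Add(Mul(-165, -164), 37013), -25980) = Mul(Add(27060, 37013), -25980) = Mul(64073, -25980) = -1664616540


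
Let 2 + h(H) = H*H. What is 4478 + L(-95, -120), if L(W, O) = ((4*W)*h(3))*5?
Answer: -8822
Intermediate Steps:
h(H) = -2 + H**2 (h(H) = -2 + H*H = -2 + H**2)
L(W, O) = 140*W (L(W, O) = ((4*W)*(-2 + 3**2))*5 = ((4*W)*(-2 + 9))*5 = ((4*W)*7)*5 = (28*W)*5 = 140*W)
4478 + L(-95, -120) = 4478 + 140*(-95) = 4478 - 13300 = -8822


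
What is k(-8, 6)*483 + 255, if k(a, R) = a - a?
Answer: 255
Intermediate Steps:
k(a, R) = 0
k(-8, 6)*483 + 255 = 0*483 + 255 = 0 + 255 = 255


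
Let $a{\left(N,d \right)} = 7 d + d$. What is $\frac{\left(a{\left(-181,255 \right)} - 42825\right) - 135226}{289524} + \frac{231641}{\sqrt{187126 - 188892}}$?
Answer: $- \frac{176011}{289524} - \frac{231641 i \sqrt{1766}}{1766} \approx -0.60793 - 5512.1 i$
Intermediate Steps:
$a{\left(N,d \right)} = 8 d$
$\frac{\left(a{\left(-181,255 \right)} - 42825\right) - 135226}{289524} + \frac{231641}{\sqrt{187126 - 188892}} = \frac{\left(8 \cdot 255 - 42825\right) - 135226}{289524} + \frac{231641}{\sqrt{187126 - 188892}} = \left(\left(2040 - 42825\right) - 135226\right) \frac{1}{289524} + \frac{231641}{\sqrt{-1766}} = \left(-40785 - 135226\right) \frac{1}{289524} + \frac{231641}{i \sqrt{1766}} = \left(-176011\right) \frac{1}{289524} + 231641 \left(- \frac{i \sqrt{1766}}{1766}\right) = - \frac{176011}{289524} - \frac{231641 i \sqrt{1766}}{1766}$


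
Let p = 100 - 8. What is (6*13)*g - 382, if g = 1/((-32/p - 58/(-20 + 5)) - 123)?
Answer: -15773332/41221 ≈ -382.65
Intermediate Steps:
p = 92
g = -345/41221 (g = 1/((-32/92 - 58/(-20 + 5)) - 123) = 1/((-32*1/92 - 58/(-15)) - 123) = 1/((-8/23 - 58*(-1/15)) - 123) = 1/((-8/23 + 58/15) - 123) = 1/(1214/345 - 123) = 1/(-41221/345) = -345/41221 ≈ -0.0083695)
(6*13)*g - 382 = (6*13)*(-345/41221) - 382 = 78*(-345/41221) - 382 = -26910/41221 - 382 = -15773332/41221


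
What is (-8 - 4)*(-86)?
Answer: 1032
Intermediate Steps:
(-8 - 4)*(-86) = -12*(-86) = 1032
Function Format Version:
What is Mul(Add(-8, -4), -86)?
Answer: 1032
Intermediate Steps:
Mul(Add(-8, -4), -86) = Mul(-12, -86) = 1032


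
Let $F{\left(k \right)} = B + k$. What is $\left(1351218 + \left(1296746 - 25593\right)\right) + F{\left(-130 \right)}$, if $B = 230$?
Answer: $2622471$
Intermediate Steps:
$F{\left(k \right)} = 230 + k$
$\left(1351218 + \left(1296746 - 25593\right)\right) + F{\left(-130 \right)} = \left(1351218 + \left(1296746 - 25593\right)\right) + \left(230 - 130\right) = \left(1351218 + \left(1296746 - 25593\right)\right) + 100 = \left(1351218 + 1271153\right) + 100 = 2622371 + 100 = 2622471$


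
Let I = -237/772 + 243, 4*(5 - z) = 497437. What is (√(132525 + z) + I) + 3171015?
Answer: 2448210939/772 + 7*√667/2 ≈ 3.1713e+6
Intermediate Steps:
z = -497417/4 (z = 5 - ¼*497437 = 5 - 497437/4 = -497417/4 ≈ -1.2435e+5)
I = 187359/772 (I = (1/772)*(-237) + 243 = -237/772 + 243 = 187359/772 ≈ 242.69)
(√(132525 + z) + I) + 3171015 = (√(132525 - 497417/4) + 187359/772) + 3171015 = (√(32683/4) + 187359/772) + 3171015 = (7*√667/2 + 187359/772) + 3171015 = (187359/772 + 7*√667/2) + 3171015 = 2448210939/772 + 7*√667/2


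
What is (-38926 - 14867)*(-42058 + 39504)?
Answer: 137387322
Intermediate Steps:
(-38926 - 14867)*(-42058 + 39504) = -53793*(-2554) = 137387322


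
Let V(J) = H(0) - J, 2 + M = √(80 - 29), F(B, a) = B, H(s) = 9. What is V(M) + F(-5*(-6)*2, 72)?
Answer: 71 - √51 ≈ 63.859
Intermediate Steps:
M = -2 + √51 (M = -2 + √(80 - 29) = -2 + √51 ≈ 5.1414)
V(J) = 9 - J
V(M) + F(-5*(-6)*2, 72) = (9 - (-2 + √51)) - 5*(-6)*2 = (9 + (2 - √51)) + 30*2 = (11 - √51) + 60 = 71 - √51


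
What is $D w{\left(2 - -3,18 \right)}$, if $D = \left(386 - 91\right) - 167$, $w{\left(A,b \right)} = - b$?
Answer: $-2304$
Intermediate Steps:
$D = 128$ ($D = 295 - 167 = 128$)
$D w{\left(2 - -3,18 \right)} = 128 \left(\left(-1\right) 18\right) = 128 \left(-18\right) = -2304$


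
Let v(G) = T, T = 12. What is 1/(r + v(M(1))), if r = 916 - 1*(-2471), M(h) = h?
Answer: 1/3399 ≈ 0.00029420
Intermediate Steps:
v(G) = 12
r = 3387 (r = 916 + 2471 = 3387)
1/(r + v(M(1))) = 1/(3387 + 12) = 1/3399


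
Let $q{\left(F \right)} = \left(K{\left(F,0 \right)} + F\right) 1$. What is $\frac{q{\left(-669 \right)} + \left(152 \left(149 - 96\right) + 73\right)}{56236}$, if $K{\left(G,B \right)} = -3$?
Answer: $\frac{7457}{56236} \approx 0.1326$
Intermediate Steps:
$q{\left(F \right)} = -3 + F$ ($q{\left(F \right)} = \left(-3 + F\right) 1 = -3 + F$)
$\frac{q{\left(-669 \right)} + \left(152 \left(149 - 96\right) + 73\right)}{56236} = \frac{\left(-3 - 669\right) + \left(152 \left(149 - 96\right) + 73\right)}{56236} = \left(-672 + \left(152 \cdot 53 + 73\right)\right) \frac{1}{56236} = \left(-672 + \left(8056 + 73\right)\right) \frac{1}{56236} = \left(-672 + 8129\right) \frac{1}{56236} = 7457 \cdot \frac{1}{56236} = \frac{7457}{56236}$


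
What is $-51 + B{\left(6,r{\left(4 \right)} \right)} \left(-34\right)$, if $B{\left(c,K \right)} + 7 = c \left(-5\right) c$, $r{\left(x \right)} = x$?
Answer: $6307$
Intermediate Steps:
$B{\left(c,K \right)} = -7 - 5 c^{2}$ ($B{\left(c,K \right)} = -7 + c \left(-5\right) c = -7 + - 5 c c = -7 - 5 c^{2}$)
$-51 + B{\left(6,r{\left(4 \right)} \right)} \left(-34\right) = -51 + \left(-7 - 5 \cdot 6^{2}\right) \left(-34\right) = -51 + \left(-7 - 180\right) \left(-34\right) = -51 - -6358 = -51 + 6358 = 6307$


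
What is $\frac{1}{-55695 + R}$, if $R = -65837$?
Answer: $- \frac{1}{121532} \approx -8.2283 \cdot 10^{-6}$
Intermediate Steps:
$\frac{1}{-55695 + R} = \frac{1}{-55695 - 65837} = \frac{1}{-121532} = - \frac{1}{121532}$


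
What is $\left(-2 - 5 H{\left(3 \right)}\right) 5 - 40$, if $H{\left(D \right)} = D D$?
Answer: $-275$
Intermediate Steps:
$H{\left(D \right)} = D^{2}$
$\left(-2 - 5 H{\left(3 \right)}\right) 5 - 40 = \left(-2 - 5 \cdot 3^{2}\right) 5 - 40 = \left(-2 - 45\right) 5 - 40 = \left(-47\right) 5 - 40 = -235 - 40 = -275$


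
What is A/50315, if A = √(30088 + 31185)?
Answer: √61273/50315 ≈ 0.0049197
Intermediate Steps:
A = √61273 ≈ 247.53
A/50315 = √61273/50315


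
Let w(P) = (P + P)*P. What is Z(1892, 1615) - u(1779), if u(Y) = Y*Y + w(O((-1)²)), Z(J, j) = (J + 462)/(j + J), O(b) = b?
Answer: -11099102047/3507 ≈ -3.1648e+6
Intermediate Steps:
w(P) = 2*P² (w(P) = (2*P)*P = 2*P²)
Z(J, j) = (462 + J)/(J + j)
u(Y) = 2 + Y² (u(Y) = Y*Y + 2*((-1)²)² = Y² + 2*1² = Y² + 2*1 = Y² + 2 = 2 + Y²)
Z(1892, 1615) - u(1779) = (462 + 1892)/(1892 + 1615) - (2 + 1779²) = 2354/3507 - (2 + 3164841) = (1/3507)*2354 - 1*3164843 = 2354/3507 - 3164843 = -11099102047/3507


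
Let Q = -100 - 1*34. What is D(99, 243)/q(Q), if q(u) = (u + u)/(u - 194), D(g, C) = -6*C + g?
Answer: -111438/67 ≈ -1663.3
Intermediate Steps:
D(g, C) = g - 6*C
Q = -134 (Q = -100 - 34 = -134)
q(u) = 2*u/(-194 + u) (q(u) = (2*u)/(-194 + u) = 2*u/(-194 + u))
D(99, 243)/q(Q) = (99 - 6*243)/((2*(-134)/(-194 - 134))) = (99 - 1458)/((2*(-134)/(-328))) = -1359/(2*(-134)*(-1/328)) = -1359/67/82 = -1359*82/67 = -111438/67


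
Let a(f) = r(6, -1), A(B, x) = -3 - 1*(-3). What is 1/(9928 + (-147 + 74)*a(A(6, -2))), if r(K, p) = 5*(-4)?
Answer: 1/11388 ≈ 8.7812e-5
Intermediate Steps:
A(B, x) = 0 (A(B, x) = -3 + 3 = 0)
r(K, p) = -20
a(f) = -20
1/(9928 + (-147 + 74)*a(A(6, -2))) = 1/(9928 + (-147 + 74)*(-20)) = 1/(9928 - 73*(-20)) = 1/(9928 + 1460) = 1/11388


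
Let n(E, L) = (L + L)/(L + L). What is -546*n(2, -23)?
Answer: -546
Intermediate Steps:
n(E, L) = 1 (n(E, L) = (2*L)/((2*L)) = (2*L)*(1/(2*L)) = 1)
-546*n(2, -23) = -546*1 = -546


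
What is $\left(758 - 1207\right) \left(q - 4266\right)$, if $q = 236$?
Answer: $1809470$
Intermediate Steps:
$\left(758 - 1207\right) \left(q - 4266\right) = \left(758 - 1207\right) \left(236 - 4266\right) = \left(-449\right) \left(-4030\right) = 1809470$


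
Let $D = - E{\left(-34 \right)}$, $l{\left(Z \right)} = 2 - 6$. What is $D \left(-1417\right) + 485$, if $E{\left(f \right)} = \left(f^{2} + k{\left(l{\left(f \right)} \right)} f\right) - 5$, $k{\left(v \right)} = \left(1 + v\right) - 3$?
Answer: $1920520$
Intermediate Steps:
$l{\left(Z \right)} = -4$ ($l{\left(Z \right)} = 2 - 6 = -4$)
$k{\left(v \right)} = -2 + v$
$E{\left(f \right)} = -5 + f^{2} - 6 f$ ($E{\left(f \right)} = \left(f^{2} + \left(-2 - 4\right) f\right) - 5 = \left(f^{2} - 6 f\right) - 5 = -5 + f^{2} - 6 f$)
$D = -1355$ ($D = - (-5 + \left(-34\right)^{2} - -204) = - (-5 + 1156 + 204) = \left(-1\right) 1355 = -1355$)
$D \left(-1417\right) + 485 = \left(-1355\right) \left(-1417\right) + 485 = 1920035 + 485 = 1920520$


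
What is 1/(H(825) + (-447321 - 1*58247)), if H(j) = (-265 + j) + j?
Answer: -1/504183 ≈ -1.9834e-6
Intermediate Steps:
H(j) = -265 + 2*j
1/(H(825) + (-447321 - 1*58247)) = 1/((-265 + 2*825) + (-447321 - 1*58247)) = 1/((-265 + 1650) + (-447321 - 58247)) = 1/(1385 - 505568) = 1/(-504183) = -1/504183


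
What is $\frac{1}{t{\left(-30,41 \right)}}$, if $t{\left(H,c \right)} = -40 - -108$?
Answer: $\frac{1}{68} \approx 0.014706$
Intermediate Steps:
$t{\left(H,c \right)} = 68$ ($t{\left(H,c \right)} = -40 + 108 = 68$)
$\frac{1}{t{\left(-30,41 \right)}} = \frac{1}{68}$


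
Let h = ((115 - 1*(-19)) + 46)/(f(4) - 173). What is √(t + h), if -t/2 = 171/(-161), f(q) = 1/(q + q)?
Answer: √5966032422/74221 ≈ 1.0407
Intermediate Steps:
f(q) = 1/(2*q)
t = 342/161 (t = -342/(-161) = -342*(-1)/161 = -2*(-171/161) = 342/161 ≈ 2.1242)
h = -480/461 (h = ((115 - 1*(-19)) + 46)/((½)/4 - 173) = ((115 + 19) + 46)/((½)*(¼) - 173) = (134 + 46)/(⅛ - 173) = 180/(-1383/8) = 180*(-8/1383) = -480/461 ≈ -1.0412)
√(t + h) = √(342/161 - 480/461) = √(80382/74221) = √5966032422/74221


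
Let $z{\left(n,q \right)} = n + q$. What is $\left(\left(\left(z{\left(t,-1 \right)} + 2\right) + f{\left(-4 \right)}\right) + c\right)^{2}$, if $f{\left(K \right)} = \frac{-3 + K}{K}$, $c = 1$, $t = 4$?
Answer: $\frac{961}{16} \approx 60.063$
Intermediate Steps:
$f{\left(K \right)} = \frac{-3 + K}{K}$
$\left(\left(\left(z{\left(t,-1 \right)} + 2\right) + f{\left(-4 \right)}\right) + c\right)^{2} = \left(\left(\left(\left(4 - 1\right) + 2\right) + \frac{-3 - 4}{-4}\right) + 1\right)^{2} = \left(\left(\left(3 + 2\right) - - \frac{7}{4}\right) + 1\right)^{2} = \left(\left(5 + \frac{7}{4}\right) + 1\right)^{2} = \left(\frac{27}{4} + 1\right)^{2} = \left(\frac{31}{4}\right)^{2} = \frac{961}{16}$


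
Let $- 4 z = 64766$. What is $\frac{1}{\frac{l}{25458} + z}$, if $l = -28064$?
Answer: $- \frac{25458}{412231271} \approx -6.1757 \cdot 10^{-5}$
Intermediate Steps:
$z = - \frac{32383}{2}$ ($z = \left(- \frac{1}{4}\right) 64766 = - \frac{32383}{2} \approx -16192.0$)
$\frac{1}{\frac{l}{25458} + z} = \frac{1}{- \frac{28064}{25458} - \frac{32383}{2}} = \frac{1}{\left(-28064\right) \frac{1}{25458} - \frac{32383}{2}} = \frac{1}{- \frac{14032}{12729} - \frac{32383}{2}} = \frac{1}{- \frac{412231271}{25458}} = - \frac{25458}{412231271}$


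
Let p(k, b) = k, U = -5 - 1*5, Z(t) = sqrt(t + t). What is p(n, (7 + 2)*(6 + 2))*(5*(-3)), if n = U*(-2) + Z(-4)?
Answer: -300 - 30*I*sqrt(2) ≈ -300.0 - 42.426*I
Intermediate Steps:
Z(t) = sqrt(2)*sqrt(t) (Z(t) = sqrt(2*t) = sqrt(2)*sqrt(t))
U = -10 (U = -5 - 5 = -10)
n = 20 + 2*I*sqrt(2) (n = -10*(-2) + sqrt(2)*sqrt(-4) = 20 + sqrt(2)*(2*I) = 20 + 2*I*sqrt(2) ≈ 20.0 + 2.8284*I)
p(n, (7 + 2)*(6 + 2))*(5*(-3)) = (20 + 2*I*sqrt(2))*(5*(-3)) = (20 + 2*I*sqrt(2))*(-15) = -300 - 30*I*sqrt(2)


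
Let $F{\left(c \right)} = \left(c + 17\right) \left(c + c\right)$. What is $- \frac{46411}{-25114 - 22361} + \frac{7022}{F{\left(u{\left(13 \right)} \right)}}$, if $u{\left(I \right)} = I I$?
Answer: $\frac{541856033}{497443050} \approx 1.0893$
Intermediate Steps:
$u{\left(I \right)} = I^{2}$
$F{\left(c \right)} = 2 c \left(17 + c\right)$ ($F{\left(c \right)} = \left(17 + c\right) 2 c = 2 c \left(17 + c\right)$)
$- \frac{46411}{-25114 - 22361} + \frac{7022}{F{\left(u{\left(13 \right)} \right)}} = - \frac{46411}{-25114 - 22361} + \frac{7022}{2 \cdot 13^{2} \left(17 + 13^{2}\right)} = - \frac{46411}{-47475} + \frac{7022}{2 \cdot 169 \left(17 + 169\right)} = \left(-46411\right) \left(- \frac{1}{47475}\right) + \frac{7022}{2 \cdot 169 \cdot 186} = \frac{46411}{47475} + \frac{7022}{62868} = \frac{46411}{47475} + 7022 \cdot \frac{1}{62868} = \frac{46411}{47475} + \frac{3511}{31434} = \frac{541856033}{497443050}$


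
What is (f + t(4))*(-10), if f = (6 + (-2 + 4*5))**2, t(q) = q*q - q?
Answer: -5880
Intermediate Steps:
t(q) = q**2 - q
f = 576 (f = (6 + (-2 + 20))**2 = (6 + 18)**2 = 24**2 = 576)
(f + t(4))*(-10) = (576 + 4*(-1 + 4))*(-10) = (576 + 4*3)*(-10) = (576 + 12)*(-10) = 588*(-10) = -5880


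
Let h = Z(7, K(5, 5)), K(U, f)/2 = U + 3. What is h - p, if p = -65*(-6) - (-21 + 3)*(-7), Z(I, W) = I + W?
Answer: -241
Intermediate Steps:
K(U, f) = 6 + 2*U (K(U, f) = 2*(U + 3) = 2*(3 + U) = 6 + 2*U)
p = 264 (p = 390 - (-18)*(-7) = 390 - 1*126 = 390 - 126 = 264)
h = 23 (h = 7 + (6 + 2*5) = 7 + (6 + 10) = 7 + 16 = 23)
h - p = 23 - 1*264 = 23 - 264 = -241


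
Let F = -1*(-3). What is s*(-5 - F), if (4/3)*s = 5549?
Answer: -33294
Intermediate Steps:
F = 3
s = 16647/4 (s = (¾)*5549 = 16647/4 ≈ 4161.8)
s*(-5 - F) = 16647*(-5 - 1*3)/4 = 16647*(-5 - 3)/4 = (16647/4)*(-8) = -33294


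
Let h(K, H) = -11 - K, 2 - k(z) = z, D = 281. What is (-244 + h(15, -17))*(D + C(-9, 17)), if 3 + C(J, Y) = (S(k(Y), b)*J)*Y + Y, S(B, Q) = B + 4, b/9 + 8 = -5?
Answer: -534060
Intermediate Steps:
k(z) = 2 - z
b = -117 (b = -72 + 9*(-5) = -72 - 45 = -117)
S(B, Q) = 4 + B
C(J, Y) = -3 + Y + J*Y*(6 - Y) (C(J, Y) = -3 + (((4 + (2 - Y))*J)*Y + Y) = -3 + (((6 - Y)*J)*Y + Y) = -3 + ((J*(6 - Y))*Y + Y) = -3 + (J*Y*(6 - Y) + Y) = -3 + (Y + J*Y*(6 - Y)) = -3 + Y + J*Y*(6 - Y))
(-244 + h(15, -17))*(D + C(-9, 17)) = (-244 + (-11 - 1*15))*(281 + (-3 + 17 - 1*(-9)*17*(-6 + 17))) = (-244 + (-11 - 15))*(281 + (-3 + 17 - 1*(-9)*17*11)) = (-244 - 26)*(281 + (-3 + 17 + 1683)) = -270*(281 + 1697) = -270*1978 = -534060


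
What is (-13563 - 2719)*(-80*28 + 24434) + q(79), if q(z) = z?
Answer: -361362629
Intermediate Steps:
(-13563 - 2719)*(-80*28 + 24434) + q(79) = (-13563 - 2719)*(-80*28 + 24434) + 79 = -16282*(-2240 + 24434) + 79 = -16282*22194 + 79 = -361362708 + 79 = -361362629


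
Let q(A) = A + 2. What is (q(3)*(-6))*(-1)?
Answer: 30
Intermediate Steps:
q(A) = 2 + A
(q(3)*(-6))*(-1) = ((2 + 3)*(-6))*(-1) = (5*(-6))*(-1) = -30*(-1) = 30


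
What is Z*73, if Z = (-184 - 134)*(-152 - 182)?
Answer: 7753476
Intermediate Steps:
Z = 106212 (Z = -318*(-334) = 106212)
Z*73 = 106212*73 = 7753476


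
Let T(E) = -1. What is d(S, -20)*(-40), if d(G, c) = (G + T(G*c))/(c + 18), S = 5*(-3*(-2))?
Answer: 580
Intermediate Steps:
S = 30 (S = 5*6 = 30)
d(G, c) = (-1 + G)/(18 + c) (d(G, c) = (G - 1)/(c + 18) = (-1 + G)/(18 + c))
d(S, -20)*(-40) = ((-1 + 30)/(18 - 20))*(-40) = (29/(-2))*(-40) = -1/2*29*(-40) = -29/2*(-40) = 580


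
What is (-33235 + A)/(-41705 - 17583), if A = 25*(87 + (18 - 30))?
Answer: 3920/7411 ≈ 0.52894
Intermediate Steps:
A = 1875 (A = 25*(87 - 12) = 25*75 = 1875)
(-33235 + A)/(-41705 - 17583) = (-33235 + 1875)/(-41705 - 17583) = -31360/(-59288) = -31360*(-1/59288) = 3920/7411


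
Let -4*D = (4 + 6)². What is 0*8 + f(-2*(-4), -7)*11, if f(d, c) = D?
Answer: -275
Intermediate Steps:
D = -25 (D = -(4 + 6)²/4 = -¼*10² = -¼*100 = -25)
f(d, c) = -25
0*8 + f(-2*(-4), -7)*11 = 0*8 - 25*11 = 0 - 275 = -275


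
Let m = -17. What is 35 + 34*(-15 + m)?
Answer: -1053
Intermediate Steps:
35 + 34*(-15 + m) = 35 + 34*(-15 - 17) = 35 + 34*(-32) = 35 - 1088 = -1053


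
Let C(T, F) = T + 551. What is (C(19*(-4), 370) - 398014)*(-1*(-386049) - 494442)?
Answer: 43090444827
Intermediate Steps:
C(T, F) = 551 + T
(C(19*(-4), 370) - 398014)*(-1*(-386049) - 494442) = ((551 + 19*(-4)) - 398014)*(-1*(-386049) - 494442) = ((551 - 76) - 398014)*(386049 - 494442) = (475 - 398014)*(-108393) = -397539*(-108393) = 43090444827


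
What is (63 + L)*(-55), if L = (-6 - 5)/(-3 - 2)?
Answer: -3586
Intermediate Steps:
L = 11/5 (L = -11/(-5) = -11*(-⅕) = 11/5 ≈ 2.2000)
(63 + L)*(-55) = (63 + 11/5)*(-55) = (326/5)*(-55) = -3586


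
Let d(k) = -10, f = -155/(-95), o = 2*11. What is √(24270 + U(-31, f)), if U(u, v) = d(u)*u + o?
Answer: √24602 ≈ 156.85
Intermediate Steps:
o = 22
f = 31/19 (f = -155*(-1/95) = 31/19 ≈ 1.6316)
U(u, v) = 22 - 10*u (U(u, v) = -10*u + 22 = 22 - 10*u)
√(24270 + U(-31, f)) = √(24270 + (22 - 10*(-31))) = √(24270 + (22 + 310)) = √(24270 + 332) = √24602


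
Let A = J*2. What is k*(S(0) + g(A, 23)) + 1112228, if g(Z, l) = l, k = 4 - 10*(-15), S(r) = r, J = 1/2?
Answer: 1115770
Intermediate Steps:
J = ½ ≈ 0.50000
A = 1 (A = (½)*2 = 1)
k = 154 (k = 4 + 150 = 154)
k*(S(0) + g(A, 23)) + 1112228 = 154*(0 + 23) + 1112228 = 154*23 + 1112228 = 3542 + 1112228 = 1115770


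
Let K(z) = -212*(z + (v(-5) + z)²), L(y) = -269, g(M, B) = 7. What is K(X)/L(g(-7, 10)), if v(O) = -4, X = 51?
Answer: 479120/269 ≈ 1781.1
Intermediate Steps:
K(z) = -212*z - 212*(-4 + z)² (K(z) = -212*(z + (-4 + z)²) = -212*z - 212*(-4 + z)²)
K(X)/L(g(-7, 10)) = (-212*51 - 212*(-4 + 51)²)/(-269) = (-10812 - 212*47²)*(-1/269) = (-10812 - 212*2209)*(-1/269) = (-10812 - 468308)*(-1/269) = -479120*(-1/269) = 479120/269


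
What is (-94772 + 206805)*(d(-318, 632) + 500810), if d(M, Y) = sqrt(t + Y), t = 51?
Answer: 56107246730 + 112033*sqrt(683) ≈ 5.6110e+10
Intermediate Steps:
d(M, Y) = sqrt(51 + Y)
(-94772 + 206805)*(d(-318, 632) + 500810) = (-94772 + 206805)*(sqrt(51 + 632) + 500810) = 112033*(sqrt(683) + 500810) = 112033*(500810 + sqrt(683)) = 56107246730 + 112033*sqrt(683)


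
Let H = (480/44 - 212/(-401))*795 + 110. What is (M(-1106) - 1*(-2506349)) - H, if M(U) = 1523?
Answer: 11021628842/4411 ≈ 2.4987e+6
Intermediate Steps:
H = 40594550/4411 (H = (480*(1/44) - 212*(-1/401))*795 + 110 = (120/11 + 212/401)*795 + 110 = (50452/4411)*795 + 110 = 40109340/4411 + 110 = 40594550/4411 ≈ 9203.0)
(M(-1106) - 1*(-2506349)) - H = (1523 - 1*(-2506349)) - 1*40594550/4411 = (1523 + 2506349) - 40594550/4411 = 2507872 - 40594550/4411 = 11021628842/4411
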